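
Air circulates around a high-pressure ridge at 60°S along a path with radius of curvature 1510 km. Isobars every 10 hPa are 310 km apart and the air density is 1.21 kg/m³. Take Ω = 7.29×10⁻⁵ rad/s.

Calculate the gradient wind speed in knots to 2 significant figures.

47 knots

Coriolis parameter at 60°S:
f = 2Ω sin φ = 2 × 7.29×10⁻⁵ × sin 60° = 1.26×10⁻⁴ s⁻¹
Pressure gradient: |∂P/∂n| = 1000 Pa / 310000 m = 3.23×10⁻³ Pa/m
Geostrophic speed: V_g = |∂P/∂n|/(fρ) = 3.23×10⁻³/(1.26×10⁻⁴ × 1.21) = 21.1 m/s
Around a high, pressure-gradient force acts outward with centrifugal, so Coriolis balances both:
fV = (1/ρ)|∂P/∂n| + V²/R  →  V² − fR·V + fR·V_g = 0
With fR = 1.26×10⁻⁴ × 1510×10³ m = 191 m/s:
V = [fR − √((fR)² − 4 fR V_g)]/2 = [191 − √(191² − 4×191×21.1)]/2 = 24.2 m/s
Supergeostrophic (V > V_g = 21.1 m/s), as expected around a high.
Converting: 24.2 m/s × 1.944 = 47 knots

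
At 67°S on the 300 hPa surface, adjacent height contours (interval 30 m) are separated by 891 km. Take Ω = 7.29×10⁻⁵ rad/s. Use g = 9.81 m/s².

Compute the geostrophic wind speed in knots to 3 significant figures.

Coriolis parameter at 67°S:
f = 2Ω sin φ = 2 × 7.29×10⁻⁵ × sin 67° = 1.34×10⁻⁴ s⁻¹
Height gradient: |∂Z/∂n| = 30 m / 891000 m = 3.37×10⁻⁵
On a pressure surface, geostrophic balance gives V_g = (g/f)|∂Z/∂n|:
V_g = 9.81 × 3.37×10⁻⁵ / 1.34×10⁻⁴ = 2.46 m/s
Converting: 2.46 m/s × 1.944 = 4.78 knots

4.78 knots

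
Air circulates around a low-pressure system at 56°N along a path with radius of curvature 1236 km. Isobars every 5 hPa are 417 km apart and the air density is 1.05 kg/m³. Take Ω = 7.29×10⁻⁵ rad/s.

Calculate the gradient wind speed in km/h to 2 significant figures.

32 km/h

Coriolis parameter at 56°N:
f = 2Ω sin φ = 2 × 7.29×10⁻⁵ × sin 56° = 1.21×10⁻⁴ s⁻¹
Pressure gradient: |∂P/∂n| = 500 Pa / 417000 m = 1.20×10⁻³ Pa/m
Geostrophic speed: V_g = |∂P/∂n|/(fρ) = 1.20×10⁻³/(1.21×10⁻⁴ × 1.05) = 9.45 m/s
Around a low, centrifugal force acts outward with Coriolis, so pressure-gradient force balances both:
(1/ρ)|∂P/∂n| = fV + V²/R  →  V² + fR·V − fR·V_g = 0
With fR = 1.21×10⁻⁴ × 1236×10³ m = 149 m/s:
V = [−fR + √((fR)² + 4 fR V_g)]/2 = [−149 + √(149² + 4×149×9.45)]/2 = 8.92 m/s
Subgeostrophic (V < V_g = 9.45 m/s), as expected around a low.
Converting: 8.92 m/s × 3.6 = 32 km/h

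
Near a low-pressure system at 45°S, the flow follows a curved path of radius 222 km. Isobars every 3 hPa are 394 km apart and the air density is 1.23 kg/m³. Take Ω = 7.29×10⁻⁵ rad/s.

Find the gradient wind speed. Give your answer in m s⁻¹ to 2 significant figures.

Coriolis parameter at 45°S:
f = 2Ω sin φ = 2 × 7.29×10⁻⁵ × sin 45° = 1.03×10⁻⁴ s⁻¹
Pressure gradient: |∂P/∂n| = 300 Pa / 394000 m = 7.61×10⁻⁴ Pa/m
Geostrophic speed: V_g = |∂P/∂n|/(fρ) = 7.61×10⁻⁴/(1.03×10⁻⁴ × 1.23) = 6.00 m/s
Around a low, centrifugal force acts outward with Coriolis, so pressure-gradient force balances both:
(1/ρ)|∂P/∂n| = fV + V²/R  →  V² + fR·V − fR·V_g = 0
With fR = 1.03×10⁻⁴ × 222×10³ m = 22.9 m/s:
V = [−fR + √((fR)² + 4 fR V_g)]/2 = [−22.9 + √(22.9² + 4×22.9×6)]/2 = 4.94 m/s
Subgeostrophic (V < V_g = 6 m/s), as expected around a low.

4.9 m s⁻¹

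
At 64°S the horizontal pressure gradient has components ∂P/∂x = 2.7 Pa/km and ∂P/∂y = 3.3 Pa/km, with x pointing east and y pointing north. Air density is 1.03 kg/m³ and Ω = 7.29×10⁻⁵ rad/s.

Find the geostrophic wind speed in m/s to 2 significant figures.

32 m/s

Coriolis parameter at 64°S:
f = 2Ω sin φ = 2 × 7.29×10⁻⁵ × sin 64° = 1.31×10⁻⁴ s⁻¹
In the Southern Hemisphere f is negative: f = −1.31×10⁻⁴ s⁻¹.
Component geostrophic relations (x east, y north):
u_g = −(1/(fρ)) ∂P/∂y,  v_g = (1/(fρ)) ∂P/∂x
u_g = −(3.3×10⁻³)/(−1.31×10⁻⁴ × 1.03) = 24.4 m/s;  v_g = (2.7×10⁻³)/(−1.31×10⁻⁴ × 1.03) = −20.0 m/s
|V_g| = √(u_g² + v_g²) = 31.6 m/s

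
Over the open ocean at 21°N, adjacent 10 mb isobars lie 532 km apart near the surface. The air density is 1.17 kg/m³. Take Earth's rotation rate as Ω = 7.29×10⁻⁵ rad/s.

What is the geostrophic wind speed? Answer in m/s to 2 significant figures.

31 m/s

Coriolis parameter at 21°N:
f = 2Ω sin φ = 2 × 7.29×10⁻⁵ × sin 21° = 5.23×10⁻⁵ s⁻¹
Pressure gradient: |∂P/∂n| = 1000 Pa / 532000 m = 1.88×10⁻³ Pa/m
Geostrophic balance (pressure-gradient force = Coriolis force):
V_g = (1/(fρ)) |∂P/∂n| = 1.88×10⁻³ / (5.23×10⁻⁵ × 1.17) = 30.7 m/s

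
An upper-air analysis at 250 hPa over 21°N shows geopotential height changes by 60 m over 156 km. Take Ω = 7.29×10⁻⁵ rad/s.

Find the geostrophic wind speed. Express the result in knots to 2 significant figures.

Coriolis parameter at 21°N:
f = 2Ω sin φ = 2 × 7.29×10⁻⁵ × sin 21° = 5.23×10⁻⁵ s⁻¹
Height gradient: |∂Z/∂n| = 60 m / 156000 m = 3.85×10⁻⁴
On a pressure surface, geostrophic balance gives V_g = (g/f)|∂Z/∂n|:
V_g = 9.81 × 3.85×10⁻⁴ / 5.23×10⁻⁵ = 72.2 m/s
Converting: 72.2 m/s × 1.944 = 140 knots

140 knots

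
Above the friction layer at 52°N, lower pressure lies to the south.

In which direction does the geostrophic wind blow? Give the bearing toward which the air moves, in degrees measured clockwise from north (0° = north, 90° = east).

The pressure-gradient force points toward the south (bearing 180°).
Geostrophic balance: in the Northern Hemisphere the Coriolis force deflects motion to the right, so the geostrophic wind blows 90° to the right of the pressure-gradient force (low pressure on the left).
Rotating 180° by 90° clockwise gives 270° — the wind blows toward the west.

270°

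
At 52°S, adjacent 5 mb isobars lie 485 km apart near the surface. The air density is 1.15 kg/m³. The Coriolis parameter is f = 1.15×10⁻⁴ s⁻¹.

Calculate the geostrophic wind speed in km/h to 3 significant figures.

Pressure gradient: |∂P/∂n| = 500 Pa / 485000 m = 1.03×10⁻³ Pa/m
Geostrophic balance (pressure-gradient force = Coriolis force):
V_g = (1/(fρ)) |∂P/∂n| = 1.03×10⁻³ / (1.15×10⁻⁴ × 1.15) = 7.80 m/s
Converting: 7.80 m/s × 3.6 = 28.1 km/h

28.1 km/h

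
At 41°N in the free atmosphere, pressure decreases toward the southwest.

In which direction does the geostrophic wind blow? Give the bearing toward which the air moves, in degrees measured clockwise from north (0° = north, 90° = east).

315°

The pressure-gradient force points toward the southwest (bearing 225°).
Geostrophic balance: in the Northern Hemisphere the Coriolis force deflects motion to the right, so the geostrophic wind blows 90° to the right of the pressure-gradient force (low pressure on the left).
Rotating 225° by 90° clockwise gives 315° — the wind blows toward the northwest.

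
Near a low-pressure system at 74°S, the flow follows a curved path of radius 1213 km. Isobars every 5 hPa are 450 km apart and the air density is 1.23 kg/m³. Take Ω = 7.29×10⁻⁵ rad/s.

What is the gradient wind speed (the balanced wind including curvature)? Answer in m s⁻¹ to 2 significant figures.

6.2 m s⁻¹

Coriolis parameter at 74°S:
f = 2Ω sin φ = 2 × 7.29×10⁻⁵ × sin 74° = 1.40×10⁻⁴ s⁻¹
Pressure gradient: |∂P/∂n| = 500 Pa / 450000 m = 1.11×10⁻³ Pa/m
Geostrophic speed: V_g = |∂P/∂n|/(fρ) = 1.11×10⁻³/(1.40×10⁻⁴ × 1.23) = 6.45 m/s
Around a low, centrifugal force acts outward with Coriolis, so pressure-gradient force balances both:
(1/ρ)|∂P/∂n| = fV + V²/R  →  V² + fR·V − fR·V_g = 0
With fR = 1.40×10⁻⁴ × 1213×10³ m = 170 m/s:
V = [−fR + √((fR)² + 4 fR V_g)]/2 = [−170 + √(170² + 4×170×6.45)]/2 = 6.22 m/s
Subgeostrophic (V < V_g = 6.45 m/s), as expected around a low.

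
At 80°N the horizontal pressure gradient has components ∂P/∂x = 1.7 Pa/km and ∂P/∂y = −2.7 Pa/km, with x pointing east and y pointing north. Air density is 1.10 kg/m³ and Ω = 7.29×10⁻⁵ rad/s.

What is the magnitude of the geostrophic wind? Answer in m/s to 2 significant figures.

Coriolis parameter at 80°N:
f = 2Ω sin φ = 2 × 7.29×10⁻⁵ × sin 80° = 1.44×10⁻⁴ s⁻¹
Component geostrophic relations (x east, y north):
u_g = −(1/(fρ)) ∂P/∂y,  v_g = (1/(fρ)) ∂P/∂x
u_g = −(−2.7×10⁻³)/(1.44×10⁻⁴ × 1.10) = 17.1 m/s;  v_g = (1.7×10⁻³)/(1.44×10⁻⁴ × 1.10) = 10.8 m/s
|V_g| = √(u_g² + v_g²) = 20.2 m/s

20 m/s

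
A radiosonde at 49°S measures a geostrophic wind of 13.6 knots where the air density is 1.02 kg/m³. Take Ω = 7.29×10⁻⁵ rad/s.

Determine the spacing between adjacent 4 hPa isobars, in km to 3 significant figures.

Coriolis parameter at 49°S:
f = 2Ω sin φ = 2 × 7.29×10⁻⁵ × sin 49° = 1.10×10⁻⁴ s⁻¹
Wind speed in SI: 13.6 knots = 7.00 m/s
Geostrophic balance rearranged: |∂P/∂n| = f ρ V_g
|∂P/∂n| = 1.10×10⁻⁴ × 1.02 × 7.00 = 7.85×10⁻⁴ Pa/m
Isobar spacing: Δn = ΔP/|∂P/∂n| = 400 Pa / 7.85×10⁻⁴ Pa/m = 509384 m ≈ 509 km

509 km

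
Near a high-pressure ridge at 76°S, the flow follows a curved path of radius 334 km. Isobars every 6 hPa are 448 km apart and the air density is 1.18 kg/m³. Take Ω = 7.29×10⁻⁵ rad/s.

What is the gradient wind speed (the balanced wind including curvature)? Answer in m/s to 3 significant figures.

Coriolis parameter at 76°S:
f = 2Ω sin φ = 2 × 7.29×10⁻⁵ × sin 76° = 1.41×10⁻⁴ s⁻¹
Pressure gradient: |∂P/∂n| = 600 Pa / 448000 m = 1.34×10⁻³ Pa/m
Geostrophic speed: V_g = |∂P/∂n|/(fρ) = 1.34×10⁻³/(1.41×10⁻⁴ × 1.18) = 8.02 m/s
Around a high, pressure-gradient force acts outward with centrifugal, so Coriolis balances both:
fV = (1/ρ)|∂P/∂n| + V²/R  →  V² − fR·V + fR·V_g = 0
With fR = 1.41×10⁻⁴ × 334×10³ m = 47.3 m/s:
V = [fR − √((fR)² − 4 fR V_g)]/2 = [47.3 − √(47.3² − 4×47.3×8.02)]/2 = 10.2 m/s
Supergeostrophic (V > V_g = 8.02 m/s), as expected around a high.

10.2 m/s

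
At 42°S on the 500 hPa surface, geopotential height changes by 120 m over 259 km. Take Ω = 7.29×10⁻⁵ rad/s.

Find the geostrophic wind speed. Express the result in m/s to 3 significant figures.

Coriolis parameter at 42°S:
f = 2Ω sin φ = 2 × 7.29×10⁻⁵ × sin 42° = 9.76×10⁻⁵ s⁻¹
Height gradient: |∂Z/∂n| = 120 m / 259000 m = 4.63×10⁻⁴
On a pressure surface, geostrophic balance gives V_g = (g/f)|∂Z/∂n|:
V_g = 9.81 × 4.63×10⁻⁴ / 9.76×10⁻⁵ = 46.6 m/s

46.6 m/s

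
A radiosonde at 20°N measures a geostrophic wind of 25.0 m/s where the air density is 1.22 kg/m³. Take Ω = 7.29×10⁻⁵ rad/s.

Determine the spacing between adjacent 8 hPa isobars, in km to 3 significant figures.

526 km

Coriolis parameter at 20°N:
f = 2Ω sin φ = 2 × 7.29×10⁻⁵ × sin 20° = 4.99×10⁻⁵ s⁻¹
Geostrophic balance rearranged: |∂P/∂n| = f ρ V_g
|∂P/∂n| = 4.99×10⁻⁵ × 1.22 × 25.0 = 1.52×10⁻³ Pa/m
Isobar spacing: Δn = ΔP/|∂P/∂n| = 800 Pa / 1.52×10⁻³ Pa/m = 525994 m ≈ 526 km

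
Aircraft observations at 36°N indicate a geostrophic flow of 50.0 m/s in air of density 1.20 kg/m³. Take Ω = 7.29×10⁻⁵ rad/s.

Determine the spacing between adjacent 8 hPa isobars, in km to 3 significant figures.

156 km

Coriolis parameter at 36°N:
f = 2Ω sin φ = 2 × 7.29×10⁻⁵ × sin 36° = 8.57×10⁻⁵ s⁻¹
Geostrophic balance rearranged: |∂P/∂n| = f ρ V_g
|∂P/∂n| = 8.57×10⁻⁵ × 1.20 × 50.0 = 5.14×10⁻³ Pa/m
Isobar spacing: Δn = ΔP/|∂P/∂n| = 800 Pa / 5.14×10⁻³ Pa/m = 155583 m ≈ 156 km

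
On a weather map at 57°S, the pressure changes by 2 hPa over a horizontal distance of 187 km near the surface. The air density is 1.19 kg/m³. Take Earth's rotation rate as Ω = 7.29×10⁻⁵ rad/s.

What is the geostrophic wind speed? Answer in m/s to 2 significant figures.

7.4 m/s

Coriolis parameter at 57°S:
f = 2Ω sin φ = 2 × 7.29×10⁻⁵ × sin 57° = 1.22×10⁻⁴ s⁻¹
Pressure gradient: |∂P/∂n| = 200 Pa / 187000 m = 1.07×10⁻³ Pa/m
Geostrophic balance (pressure-gradient force = Coriolis force):
V_g = (1/(fρ)) |∂P/∂n| = 1.07×10⁻³ / (1.22×10⁻⁴ × 1.19) = 7.35 m/s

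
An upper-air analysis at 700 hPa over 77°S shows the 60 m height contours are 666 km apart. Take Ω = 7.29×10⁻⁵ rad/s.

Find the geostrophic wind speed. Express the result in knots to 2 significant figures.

12 knots

Coriolis parameter at 77°S:
f = 2Ω sin φ = 2 × 7.29×10⁻⁵ × sin 77° = 1.42×10⁻⁴ s⁻¹
Height gradient: |∂Z/∂n| = 60 m / 666000 m = 9.01×10⁻⁵
On a pressure surface, geostrophic balance gives V_g = (g/f)|∂Z/∂n|:
V_g = 9.81 × 9.01×10⁻⁵ / 1.42×10⁻⁴ = 6.22 m/s
Converting: 6.22 m/s × 1.944 = 12 knots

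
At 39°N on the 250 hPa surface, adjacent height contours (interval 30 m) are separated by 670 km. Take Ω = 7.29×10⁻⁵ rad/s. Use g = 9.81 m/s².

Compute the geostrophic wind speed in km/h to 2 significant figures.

Coriolis parameter at 39°N:
f = 2Ω sin φ = 2 × 7.29×10⁻⁵ × sin 39° = 9.18×10⁻⁵ s⁻¹
Height gradient: |∂Z/∂n| = 30 m / 670000 m = 4.48×10⁻⁵
On a pressure surface, geostrophic balance gives V_g = (g/f)|∂Z/∂n|:
V_g = 9.81 × 4.48×10⁻⁵ / 9.18×10⁻⁵ = 4.79 m/s
Converting: 4.79 m/s × 3.6 = 17 km/h

17 km/h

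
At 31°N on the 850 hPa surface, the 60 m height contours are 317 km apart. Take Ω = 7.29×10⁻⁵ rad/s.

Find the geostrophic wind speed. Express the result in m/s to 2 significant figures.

25 m/s

Coriolis parameter at 31°N:
f = 2Ω sin φ = 2 × 7.29×10⁻⁵ × sin 31° = 7.51×10⁻⁵ s⁻¹
Height gradient: |∂Z/∂n| = 60 m / 317000 m = 1.89×10⁻⁴
On a pressure surface, geostrophic balance gives V_g = (g/f)|∂Z/∂n|:
V_g = 9.81 × 1.89×10⁻⁴ / 7.51×10⁻⁵ = 24.7 m/s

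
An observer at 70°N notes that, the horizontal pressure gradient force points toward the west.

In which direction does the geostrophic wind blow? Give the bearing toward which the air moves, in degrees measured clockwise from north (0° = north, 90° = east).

The pressure-gradient force points toward the west (bearing 270°).
Geostrophic balance: in the Northern Hemisphere the Coriolis force deflects motion to the right, so the geostrophic wind blows 90° to the right of the pressure-gradient force (low pressure on the left).
Rotating 270° by 90° clockwise gives 000° — the wind blows toward the north.

000°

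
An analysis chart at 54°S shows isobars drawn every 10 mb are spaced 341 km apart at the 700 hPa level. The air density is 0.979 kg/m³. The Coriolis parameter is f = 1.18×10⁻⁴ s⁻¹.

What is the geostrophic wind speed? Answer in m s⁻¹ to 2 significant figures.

Pressure gradient: |∂P/∂n| = 1000 Pa / 341000 m = 2.93×10⁻³ Pa/m
Geostrophic balance (pressure-gradient force = Coriolis force):
V_g = (1/(fρ)) |∂P/∂n| = 2.93×10⁻³ / (1.18×10⁻⁴ × 0.979) = 25.4 m/s

25 m s⁻¹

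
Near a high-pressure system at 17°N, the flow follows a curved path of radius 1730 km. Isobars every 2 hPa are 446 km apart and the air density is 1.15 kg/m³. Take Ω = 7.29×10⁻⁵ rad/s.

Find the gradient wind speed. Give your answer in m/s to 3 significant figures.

Coriolis parameter at 17°N:
f = 2Ω sin φ = 2 × 7.29×10⁻⁵ × sin 17° = 4.26×10⁻⁵ s⁻¹
Pressure gradient: |∂P/∂n| = 200 Pa / 446000 m = 4.48×10⁻⁴ Pa/m
Geostrophic speed: V_g = |∂P/∂n|/(fρ) = 4.48×10⁻⁴/(4.26×10⁻⁵ × 1.15) = 9.15 m/s
Around a high, pressure-gradient force acts outward with centrifugal, so Coriolis balances both:
fV = (1/ρ)|∂P/∂n| + V²/R  →  V² − fR·V + fR·V_g = 0
With fR = 4.26×10⁻⁵ × 1730×10³ m = 73.7 m/s:
V = [fR − √((fR)² − 4 fR V_g)]/2 = [73.7 − √(73.7² − 4×73.7×9.15)]/2 = 10.7 m/s
Supergeostrophic (V > V_g = 9.15 m/s), as expected around a high.

10.7 m/s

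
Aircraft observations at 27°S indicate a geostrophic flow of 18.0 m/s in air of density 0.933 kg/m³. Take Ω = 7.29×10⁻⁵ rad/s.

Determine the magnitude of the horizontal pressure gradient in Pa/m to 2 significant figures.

1.1×10⁻³ Pa/m

Coriolis parameter at 27°S:
f = 2Ω sin φ = 2 × 7.29×10⁻⁵ × sin 27° = 6.62×10⁻⁵ s⁻¹
Geostrophic balance rearranged: |∂P/∂n| = f ρ V_g
|∂P/∂n| = 6.62×10⁻⁵ × 0.933 × 18.0 = 1.11×10⁻³ Pa/m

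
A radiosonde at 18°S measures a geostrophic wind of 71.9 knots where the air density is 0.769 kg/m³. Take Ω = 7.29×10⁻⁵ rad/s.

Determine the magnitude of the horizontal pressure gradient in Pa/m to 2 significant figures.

1.3×10⁻³ Pa/m

Coriolis parameter at 18°S:
f = 2Ω sin φ = 2 × 7.29×10⁻⁵ × sin 18° = 4.51×10⁻⁵ s⁻¹
Wind speed in SI: 71.9 knots = 37.0 m/s
Geostrophic balance rearranged: |∂P/∂n| = f ρ V_g
|∂P/∂n| = 4.51×10⁻⁵ × 0.769 × 37.0 = 1.28×10⁻³ Pa/m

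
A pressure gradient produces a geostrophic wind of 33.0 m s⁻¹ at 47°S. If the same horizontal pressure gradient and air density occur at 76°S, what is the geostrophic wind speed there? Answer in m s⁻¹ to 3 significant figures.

With the same pressure gradient and density, V_g ∝ 1/f ∝ 1/sin φ.
V₂ = V₁ · sin φ₁ / sin φ₂ = 33.0 × sin 47° / sin 76°
V₂ = 33.0 × 0.7314/0.9703 = 24.9 m s⁻¹

24.9 m s⁻¹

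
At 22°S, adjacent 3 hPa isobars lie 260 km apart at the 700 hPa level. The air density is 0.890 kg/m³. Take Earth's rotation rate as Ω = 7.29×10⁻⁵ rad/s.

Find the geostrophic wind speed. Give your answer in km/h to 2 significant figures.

Coriolis parameter at 22°S:
f = 2Ω sin φ = 2 × 7.29×10⁻⁵ × sin 22° = 5.46×10⁻⁵ s⁻¹
Pressure gradient: |∂P/∂n| = 300 Pa / 260000 m = 1.15×10⁻³ Pa/m
Geostrophic balance (pressure-gradient force = Coriolis force):
V_g = (1/(fρ)) |∂P/∂n| = 1.15×10⁻³ / (5.46×10⁻⁵ × 0.890) = 23.7 m/s
Converting: 23.7 m/s × 3.6 = 85 km/h

85 km/h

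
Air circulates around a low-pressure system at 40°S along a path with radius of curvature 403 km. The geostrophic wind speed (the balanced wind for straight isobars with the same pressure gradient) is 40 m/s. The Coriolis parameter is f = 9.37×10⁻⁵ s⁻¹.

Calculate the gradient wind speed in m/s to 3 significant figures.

24.3 m/s

Around a low, centrifugal force acts outward with Coriolis, so pressure-gradient force balances both:
(1/ρ)|∂P/∂n| = fV + V²/R  →  V² + fR·V − fR·V_g = 0
With fR = 9.37×10⁻⁵ × 403×10³ m = 37.8 m/s:
V = [−fR + √((fR)² + 4 fR V_g)]/2 = [−37.8 + √(37.8² + 4×37.8×40)]/2 = 24.3 m/s
Subgeostrophic (V < V_g = 40 m/s), as expected around a low.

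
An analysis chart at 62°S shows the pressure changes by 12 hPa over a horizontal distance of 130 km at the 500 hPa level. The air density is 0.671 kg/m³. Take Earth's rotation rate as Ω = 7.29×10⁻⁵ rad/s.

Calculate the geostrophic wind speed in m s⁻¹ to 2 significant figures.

110 m s⁻¹

Coriolis parameter at 62°S:
f = 2Ω sin φ = 2 × 7.29×10⁻⁵ × sin 62° = 1.29×10⁻⁴ s⁻¹
Pressure gradient: |∂P/∂n| = 1200 Pa / 130000 m = 9.23×10⁻³ Pa/m
Geostrophic balance (pressure-gradient force = Coriolis force):
V_g = (1/(fρ)) |∂P/∂n| = 9.23×10⁻³ / (1.29×10⁻⁴ × 0.671) = 107 m/s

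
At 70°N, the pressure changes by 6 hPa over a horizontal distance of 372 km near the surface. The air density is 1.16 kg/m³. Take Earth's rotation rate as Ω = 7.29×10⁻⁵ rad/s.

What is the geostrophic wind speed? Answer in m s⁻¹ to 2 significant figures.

10 m s⁻¹

Coriolis parameter at 70°N:
f = 2Ω sin φ = 2 × 7.29×10⁻⁵ × sin 70° = 1.37×10⁻⁴ s⁻¹
Pressure gradient: |∂P/∂n| = 600 Pa / 372000 m = 1.61×10⁻³ Pa/m
Geostrophic balance (pressure-gradient force = Coriolis force):
V_g = (1/(fρ)) |∂P/∂n| = 1.61×10⁻³ / (1.37×10⁻⁴ × 1.16) = 10.1 m/s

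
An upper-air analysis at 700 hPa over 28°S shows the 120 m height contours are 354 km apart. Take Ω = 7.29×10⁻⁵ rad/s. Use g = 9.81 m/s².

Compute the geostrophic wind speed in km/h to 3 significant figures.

175 km/h

Coriolis parameter at 28°S:
f = 2Ω sin φ = 2 × 7.29×10⁻⁵ × sin 28° = 6.84×10⁻⁵ s⁻¹
Height gradient: |∂Z/∂n| = 120 m / 354000 m = 3.39×10⁻⁴
On a pressure surface, geostrophic balance gives V_g = (g/f)|∂Z/∂n|:
V_g = 9.81 × 3.39×10⁻⁴ / 6.84×10⁻⁵ = 48.6 m/s
Converting: 48.6 m/s × 3.6 = 175 km/h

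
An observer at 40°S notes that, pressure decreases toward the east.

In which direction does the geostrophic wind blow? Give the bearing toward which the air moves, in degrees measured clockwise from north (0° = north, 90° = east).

000°

The pressure-gradient force points toward the east (bearing 090°).
Geostrophic balance: in the Southern Hemisphere the Coriolis force deflects motion to the left, so the geostrophic wind blows 90° to the left of the pressure-gradient force (low pressure on the right).
Rotating 090° by 90° counterclockwise gives 000° — the wind blows toward the north.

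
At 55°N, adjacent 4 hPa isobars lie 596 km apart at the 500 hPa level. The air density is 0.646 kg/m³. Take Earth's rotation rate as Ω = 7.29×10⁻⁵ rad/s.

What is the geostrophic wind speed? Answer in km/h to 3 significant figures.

31.3 km/h

Coriolis parameter at 55°N:
f = 2Ω sin φ = 2 × 7.29×10⁻⁵ × sin 55° = 1.19×10⁻⁴ s⁻¹
Pressure gradient: |∂P/∂n| = 400 Pa / 596000 m = 6.71×10⁻⁴ Pa/m
Geostrophic balance (pressure-gradient force = Coriolis force):
V_g = (1/(fρ)) |∂P/∂n| = 6.71×10⁻⁴ / (1.19×10⁻⁴ × 0.646) = 8.70 m/s
Converting: 8.70 m/s × 3.6 = 31.3 km/h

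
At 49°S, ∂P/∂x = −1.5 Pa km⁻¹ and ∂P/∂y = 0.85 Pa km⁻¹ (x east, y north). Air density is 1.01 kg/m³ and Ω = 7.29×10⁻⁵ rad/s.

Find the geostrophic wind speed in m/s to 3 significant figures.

15.5 m/s

Coriolis parameter at 49°S:
f = 2Ω sin φ = 2 × 7.29×10⁻⁵ × sin 49° = 1.10×10⁻⁴ s⁻¹
In the Southern Hemisphere f is negative: f = −1.10×10⁻⁴ s⁻¹.
Component geostrophic relations (x east, y north):
u_g = −(1/(fρ)) ∂P/∂y,  v_g = (1/(fρ)) ∂P/∂x
u_g = −(0.85×10⁻³)/(−1.10×10⁻⁴ × 1.01) = 7.65 m/s;  v_g = (−1.5×10⁻³)/(−1.10×10⁻⁴ × 1.01) = 13.5 m/s
|V_g| = √(u_g² + v_g²) = 15.5 m/s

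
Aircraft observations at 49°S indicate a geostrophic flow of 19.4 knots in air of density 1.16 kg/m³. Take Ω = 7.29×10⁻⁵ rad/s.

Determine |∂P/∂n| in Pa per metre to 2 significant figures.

1.3×10⁻³ Pa/m

Coriolis parameter at 49°S:
f = 2Ω sin φ = 2 × 7.29×10⁻⁵ × sin 49° = 1.10×10⁻⁴ s⁻¹
Wind speed in SI: 19.4 knots = 9.98 m/s
Geostrophic balance rearranged: |∂P/∂n| = f ρ V_g
|∂P/∂n| = 1.10×10⁻⁴ × 1.16 × 9.98 = 1.27×10⁻³ Pa/m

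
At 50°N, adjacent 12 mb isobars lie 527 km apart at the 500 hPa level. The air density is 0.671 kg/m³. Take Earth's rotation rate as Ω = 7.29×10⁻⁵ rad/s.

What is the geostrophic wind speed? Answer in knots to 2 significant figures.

Coriolis parameter at 50°N:
f = 2Ω sin φ = 2 × 7.29×10⁻⁵ × sin 50° = 1.12×10⁻⁴ s⁻¹
Pressure gradient: |∂P/∂n| = 1200 Pa / 527000 m = 2.28×10⁻³ Pa/m
Geostrophic balance (pressure-gradient force = Coriolis force):
V_g = (1/(fρ)) |∂P/∂n| = 2.28×10⁻³ / (1.12×10⁻⁴ × 0.671) = 30.4 m/s
Converting: 30.4 m/s × 1.944 = 59 knots

59 knots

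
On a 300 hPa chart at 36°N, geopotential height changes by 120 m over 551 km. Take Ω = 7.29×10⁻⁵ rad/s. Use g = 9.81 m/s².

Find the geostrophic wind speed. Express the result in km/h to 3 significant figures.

Coriolis parameter at 36°N:
f = 2Ω sin φ = 2 × 7.29×10⁻⁵ × sin 36° = 8.57×10⁻⁵ s⁻¹
Height gradient: |∂Z/∂n| = 120 m / 551000 m = 2.18×10⁻⁴
On a pressure surface, geostrophic balance gives V_g = (g/f)|∂Z/∂n|:
V_g = 9.81 × 2.18×10⁻⁴ / 8.57×10⁻⁵ = 24.9 m/s
Converting: 24.9 m/s × 3.6 = 89.7 km/h

89.7 km/h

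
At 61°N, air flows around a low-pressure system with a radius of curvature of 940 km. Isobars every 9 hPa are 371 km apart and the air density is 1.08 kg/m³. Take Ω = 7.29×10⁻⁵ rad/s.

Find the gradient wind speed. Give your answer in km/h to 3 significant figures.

Coriolis parameter at 61°N:
f = 2Ω sin φ = 2 × 7.29×10⁻⁵ × sin 61° = 1.28×10⁻⁴ s⁻¹
Pressure gradient: |∂P/∂n| = 900 Pa / 371000 m = 2.43×10⁻³ Pa/m
Geostrophic speed: V_g = |∂P/∂n|/(fρ) = 2.43×10⁻³/(1.28×10⁻⁴ × 1.08) = 17.6 m/s
Around a low, centrifugal force acts outward with Coriolis, so pressure-gradient force balances both:
(1/ρ)|∂P/∂n| = fV + V²/R  →  V² + fR·V − fR·V_g = 0
With fR = 1.28×10⁻⁴ × 940×10³ m = 120 m/s:
V = [−fR + √((fR)² + 4 fR V_g)]/2 = [−120 + √(120² + 4×120×17.6)]/2 = 15.6 m/s
Subgeostrophic (V < V_g = 17.6 m/s), as expected around a low.
Converting: 15.6 m/s × 3.6 = 56.1 km/h

56.1 km/h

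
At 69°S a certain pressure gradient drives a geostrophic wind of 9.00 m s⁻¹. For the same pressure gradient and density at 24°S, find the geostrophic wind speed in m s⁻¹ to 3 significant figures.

With the same pressure gradient and density, V_g ∝ 1/f ∝ 1/sin φ.
V₂ = V₁ · sin φ₁ / sin φ₂ = 9.00 × sin 69° / sin 24°
V₂ = 9.00 × 0.9336/0.4067 = 20.7 m s⁻¹

20.7 m s⁻¹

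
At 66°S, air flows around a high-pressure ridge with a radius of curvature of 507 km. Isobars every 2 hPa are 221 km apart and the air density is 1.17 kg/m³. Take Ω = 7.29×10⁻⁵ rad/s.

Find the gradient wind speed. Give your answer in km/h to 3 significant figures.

23.1 km/h

Coriolis parameter at 66°S:
f = 2Ω sin φ = 2 × 7.29×10⁻⁵ × sin 66° = 1.33×10⁻⁴ s⁻¹
Pressure gradient: |∂P/∂n| = 200 Pa / 221000 m = 9.05×10⁻⁴ Pa/m
Geostrophic speed: V_g = |∂P/∂n|/(fρ) = 9.05×10⁻⁴/(1.33×10⁻⁴ × 1.17) = 5.81 m/s
Around a high, pressure-gradient force acts outward with centrifugal, so Coriolis balances both:
fV = (1/ρ)|∂P/∂n| + V²/R  →  V² − fR·V + fR·V_g = 0
With fR = 1.33×10⁻⁴ × 507×10³ m = 67.5 m/s:
V = [fR − √((fR)² − 4 fR V_g)]/2 = [67.5 − √(67.5² − 4×67.5×5.81)]/2 = 6.42 m/s
Supergeostrophic (V > V_g = 5.81 m/s), as expected around a high.
Converting: 6.42 m/s × 3.6 = 23.1 km/h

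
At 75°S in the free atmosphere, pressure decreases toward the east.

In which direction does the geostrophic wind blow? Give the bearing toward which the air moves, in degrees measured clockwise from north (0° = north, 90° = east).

000°

The pressure-gradient force points toward the east (bearing 090°).
Geostrophic balance: in the Southern Hemisphere the Coriolis force deflects motion to the left, so the geostrophic wind blows 90° to the left of the pressure-gradient force (low pressure on the right).
Rotating 090° by 90° counterclockwise gives 000° — the wind blows toward the north.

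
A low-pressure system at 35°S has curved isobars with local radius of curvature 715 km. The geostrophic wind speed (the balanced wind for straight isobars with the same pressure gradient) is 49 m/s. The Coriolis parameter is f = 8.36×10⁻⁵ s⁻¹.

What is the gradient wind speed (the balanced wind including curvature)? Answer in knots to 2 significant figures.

Around a low, centrifugal force acts outward with Coriolis, so pressure-gradient force balances both:
(1/ρ)|∂P/∂n| = fV + V²/R  →  V² + fR·V − fR·V_g = 0
With fR = 8.36×10⁻⁵ × 715×10³ m = 59.8 m/s:
V = [−fR + √((fR)² + 4 fR V_g)]/2 = [−59.8 + √(59.8² + 4×59.8×49)]/2 = 31.9 m/s
Subgeostrophic (V < V_g = 49 m/s), as expected around a low.
Converting: 31.9 m/s × 1.944 = 62 knots

62 knots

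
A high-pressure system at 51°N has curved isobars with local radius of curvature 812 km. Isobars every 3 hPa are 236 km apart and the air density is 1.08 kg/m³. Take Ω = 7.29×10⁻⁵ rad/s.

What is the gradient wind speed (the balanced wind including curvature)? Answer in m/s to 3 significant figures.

11.9 m/s

Coriolis parameter at 51°N:
f = 2Ω sin φ = 2 × 7.29×10⁻⁵ × sin 51° = 1.13×10⁻⁴ s⁻¹
Pressure gradient: |∂P/∂n| = 300 Pa / 236000 m = 1.27×10⁻³ Pa/m
Geostrophic speed: V_g = |∂P/∂n|/(fρ) = 1.27×10⁻³/(1.13×10⁻⁴ × 1.08) = 10.4 m/s
Around a high, pressure-gradient force acts outward with centrifugal, so Coriolis balances both:
fV = (1/ρ)|∂P/∂n| + V²/R  →  V² − fR·V + fR·V_g = 0
With fR = 1.13×10⁻⁴ × 812×10³ m = 92.0 m/s:
V = [fR − √((fR)² − 4 fR V_g)]/2 = [92.0 − √(92.0² − 4×92.0×10.4)]/2 = 11.9 m/s
Supergeostrophic (V > V_g = 10.4 m/s), as expected around a high.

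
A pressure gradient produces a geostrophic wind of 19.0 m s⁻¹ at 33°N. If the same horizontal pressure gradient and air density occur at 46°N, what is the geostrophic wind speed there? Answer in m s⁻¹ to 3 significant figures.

With the same pressure gradient and density, V_g ∝ 1/f ∝ 1/sin φ.
V₂ = V₁ · sin φ₁ / sin φ₂ = 19.0 × sin 33° / sin 46°
V₂ = 19.0 × 0.5446/0.7193 = 14.4 m s⁻¹

14.4 m s⁻¹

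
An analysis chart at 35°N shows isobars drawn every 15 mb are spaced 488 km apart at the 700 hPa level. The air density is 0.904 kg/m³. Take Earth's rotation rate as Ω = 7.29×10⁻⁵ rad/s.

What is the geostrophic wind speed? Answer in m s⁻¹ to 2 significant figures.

Coriolis parameter at 35°N:
f = 2Ω sin φ = 2 × 7.29×10⁻⁵ × sin 35° = 8.36×10⁻⁵ s⁻¹
Pressure gradient: |∂P/∂n| = 1500 Pa / 488000 m = 3.07×10⁻³ Pa/m
Geostrophic balance (pressure-gradient force = Coriolis force):
V_g = (1/(fρ)) |∂P/∂n| = 3.07×10⁻³ / (8.36×10⁻⁵ × 0.904) = 40.7 m/s

41 m s⁻¹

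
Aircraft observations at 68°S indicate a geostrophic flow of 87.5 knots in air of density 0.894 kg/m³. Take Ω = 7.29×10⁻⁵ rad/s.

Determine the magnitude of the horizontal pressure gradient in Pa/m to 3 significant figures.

5.44×10⁻³ Pa/m

Coriolis parameter at 68°S:
f = 2Ω sin φ = 2 × 7.29×10⁻⁵ × sin 68° = 1.35×10⁻⁴ s⁻¹
Wind speed in SI: 87.5 knots = 45.0 m/s
Geostrophic balance rearranged: |∂P/∂n| = f ρ V_g
|∂P/∂n| = 1.35×10⁻⁴ × 0.894 × 45.0 = 5.44×10⁻³ Pa/m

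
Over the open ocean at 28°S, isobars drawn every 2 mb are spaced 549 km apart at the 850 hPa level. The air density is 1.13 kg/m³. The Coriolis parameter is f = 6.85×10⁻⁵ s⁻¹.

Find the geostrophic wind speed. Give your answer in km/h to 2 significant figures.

Pressure gradient: |∂P/∂n| = 200 Pa / 549000 m = 3.64×10⁻⁴ Pa/m
Geostrophic balance (pressure-gradient force = Coriolis force):
V_g = (1/(fρ)) |∂P/∂n| = 3.64×10⁻⁴ / (6.85×10⁻⁵ × 1.13) = 4.71 m/s
Converting: 4.71 m/s × 3.6 = 17 km/h

17 km/h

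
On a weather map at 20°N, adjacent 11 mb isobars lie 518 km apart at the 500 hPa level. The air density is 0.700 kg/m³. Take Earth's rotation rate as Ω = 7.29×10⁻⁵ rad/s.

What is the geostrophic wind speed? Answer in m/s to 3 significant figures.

Coriolis parameter at 20°N:
f = 2Ω sin φ = 2 × 7.29×10⁻⁵ × sin 20° = 4.99×10⁻⁵ s⁻¹
Pressure gradient: |∂P/∂n| = 1100 Pa / 518000 m = 2.12×10⁻³ Pa/m
Geostrophic balance (pressure-gradient force = Coriolis force):
V_g = (1/(fρ)) |∂P/∂n| = 2.12×10⁻³ / (4.99×10⁻⁵ × 0.700) = 60.8 m/s

60.8 m/s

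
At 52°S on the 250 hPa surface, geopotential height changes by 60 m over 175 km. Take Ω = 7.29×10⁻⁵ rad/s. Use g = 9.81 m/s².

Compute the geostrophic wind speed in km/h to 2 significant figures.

110 km/h

Coriolis parameter at 52°S:
f = 2Ω sin φ = 2 × 7.29×10⁻⁵ × sin 52° = 1.15×10⁻⁴ s⁻¹
Height gradient: |∂Z/∂n| = 60 m / 175000 m = 3.43×10⁻⁴
On a pressure surface, geostrophic balance gives V_g = (g/f)|∂Z/∂n|:
V_g = 9.81 × 3.43×10⁻⁴ / 1.15×10⁻⁴ = 29.3 m/s
Converting: 29.3 m/s × 3.6 = 110 km/h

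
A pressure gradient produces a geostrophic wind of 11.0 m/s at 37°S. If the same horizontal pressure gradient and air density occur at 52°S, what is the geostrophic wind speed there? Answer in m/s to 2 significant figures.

With the same pressure gradient and density, V_g ∝ 1/f ∝ 1/sin φ.
V₂ = V₁ · sin φ₁ / sin φ₂ = 11.0 × sin 37° / sin 52°
V₂ = 11.0 × 0.6018/0.7880 = 8.4 m/s

8.4 m/s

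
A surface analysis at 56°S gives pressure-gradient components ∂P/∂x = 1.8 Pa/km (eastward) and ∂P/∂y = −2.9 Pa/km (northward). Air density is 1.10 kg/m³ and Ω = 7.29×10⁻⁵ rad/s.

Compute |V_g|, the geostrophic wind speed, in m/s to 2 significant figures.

Coriolis parameter at 56°S:
f = 2Ω sin φ = 2 × 7.29×10⁻⁵ × sin 56° = 1.21×10⁻⁴ s⁻¹
In the Southern Hemisphere f is negative: f = −1.21×10⁻⁴ s⁻¹.
Component geostrophic relations (x east, y north):
u_g = −(1/(fρ)) ∂P/∂y,  v_g = (1/(fρ)) ∂P/∂x
u_g = −(−2.9×10⁻³)/(−1.21×10⁻⁴ × 1.10) = −21.8 m/s;  v_g = (1.8×10⁻³)/(−1.21×10⁻⁴ × 1.10) = −13.5 m/s
|V_g| = √(u_g² + v_g²) = 25.7 m/s

26 m/s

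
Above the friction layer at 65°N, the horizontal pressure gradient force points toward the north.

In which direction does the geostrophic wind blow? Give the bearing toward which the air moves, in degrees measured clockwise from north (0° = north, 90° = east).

The pressure-gradient force points toward the north (bearing 000°).
Geostrophic balance: in the Northern Hemisphere the Coriolis force deflects motion to the right, so the geostrophic wind blows 90° to the right of the pressure-gradient force (low pressure on the left).
Rotating 000° by 90° clockwise gives 090° — the wind blows toward the east.

090°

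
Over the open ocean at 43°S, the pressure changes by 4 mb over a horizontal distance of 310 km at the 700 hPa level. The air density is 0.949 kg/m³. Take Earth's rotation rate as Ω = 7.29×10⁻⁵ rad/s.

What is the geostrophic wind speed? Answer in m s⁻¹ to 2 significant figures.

14 m s⁻¹

Coriolis parameter at 43°S:
f = 2Ω sin φ = 2 × 7.29×10⁻⁵ × sin 43° = 9.94×10⁻⁵ s⁻¹
Pressure gradient: |∂P/∂n| = 400 Pa / 310000 m = 1.29×10⁻³ Pa/m
Geostrophic balance (pressure-gradient force = Coriolis force):
V_g = (1/(fρ)) |∂P/∂n| = 1.29×10⁻³ / (9.94×10⁻⁵ × 0.949) = 13.7 m/s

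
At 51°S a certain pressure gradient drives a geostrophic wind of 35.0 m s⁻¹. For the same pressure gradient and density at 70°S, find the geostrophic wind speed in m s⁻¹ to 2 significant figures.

With the same pressure gradient and density, V_g ∝ 1/f ∝ 1/sin φ.
V₂ = V₁ · sin φ₁ / sin φ₂ = 35.0 × sin 51° / sin 70°
V₂ = 35.0 × 0.7771/0.9397 = 29 m s⁻¹

29 m s⁻¹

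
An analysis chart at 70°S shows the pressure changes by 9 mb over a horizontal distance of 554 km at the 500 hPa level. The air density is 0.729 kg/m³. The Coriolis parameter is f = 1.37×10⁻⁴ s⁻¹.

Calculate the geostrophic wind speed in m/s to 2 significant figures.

16 m/s

Pressure gradient: |∂P/∂n| = 900 Pa / 554000 m = 1.62×10⁻³ Pa/m
Geostrophic balance (pressure-gradient force = Coriolis force):
V_g = (1/(fρ)) |∂P/∂n| = 1.62×10⁻³ / (1.37×10⁻⁴ × 0.729) = 16.3 m/s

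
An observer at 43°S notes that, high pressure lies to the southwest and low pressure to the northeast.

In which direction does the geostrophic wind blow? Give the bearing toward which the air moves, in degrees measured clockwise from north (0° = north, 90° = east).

The pressure-gradient force points toward the northeast (bearing 045°).
Geostrophic balance: in the Southern Hemisphere the Coriolis force deflects motion to the left, so the geostrophic wind blows 90° to the left of the pressure-gradient force (low pressure on the right).
Rotating 045° by 90° counterclockwise gives 315° — the wind blows toward the northwest.

315°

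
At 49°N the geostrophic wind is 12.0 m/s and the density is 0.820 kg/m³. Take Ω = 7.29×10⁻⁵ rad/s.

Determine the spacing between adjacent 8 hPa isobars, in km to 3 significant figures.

Coriolis parameter at 49°N:
f = 2Ω sin φ = 2 × 7.29×10⁻⁵ × sin 49° = 1.10×10⁻⁴ s⁻¹
Geostrophic balance rearranged: |∂P/∂n| = f ρ V_g
|∂P/∂n| = 1.10×10⁻⁴ × 0.820 × 12.0 = 1.08×10⁻³ Pa/m
Isobar spacing: Δn = ΔP/|∂P/∂n| = 800 Pa / 1.08×10⁻³ Pa/m = 738852 m ≈ 739 km

739 km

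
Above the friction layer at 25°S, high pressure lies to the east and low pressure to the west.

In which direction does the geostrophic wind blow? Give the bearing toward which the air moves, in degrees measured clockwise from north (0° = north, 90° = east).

180°

The pressure-gradient force points toward the west (bearing 270°).
Geostrophic balance: in the Southern Hemisphere the Coriolis force deflects motion to the left, so the geostrophic wind blows 90° to the left of the pressure-gradient force (low pressure on the right).
Rotating 270° by 90° counterclockwise gives 180° — the wind blows toward the south.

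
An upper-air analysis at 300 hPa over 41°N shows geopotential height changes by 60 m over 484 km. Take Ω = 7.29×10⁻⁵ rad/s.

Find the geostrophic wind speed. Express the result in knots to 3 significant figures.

Coriolis parameter at 41°N:
f = 2Ω sin φ = 2 × 7.29×10⁻⁵ × sin 41° = 9.57×10⁻⁵ s⁻¹
Height gradient: |∂Z/∂n| = 60 m / 484000 m = 1.24×10⁻⁴
On a pressure surface, geostrophic balance gives V_g = (g/f)|∂Z/∂n|:
V_g = 9.81 × 1.24×10⁻⁴ / 9.57×10⁻⁵ = 12.7 m/s
Converting: 12.7 m/s × 1.944 = 24.7 knots

24.7 knots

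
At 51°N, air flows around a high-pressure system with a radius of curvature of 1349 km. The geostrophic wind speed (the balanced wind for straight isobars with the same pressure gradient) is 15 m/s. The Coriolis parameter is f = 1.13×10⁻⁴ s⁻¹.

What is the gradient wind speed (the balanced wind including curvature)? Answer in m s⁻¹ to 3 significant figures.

Around a high, pressure-gradient force acts outward with centrifugal, so Coriolis balances both:
fV = (1/ρ)|∂P/∂n| + V²/R  →  V² − fR·V + fR·V_g = 0
With fR = 1.13×10⁻⁴ × 1349×10³ m = 152 m/s:
V = [fR − √((fR)² − 4 fR V_g)]/2 = [152 − √(152² − 4×152×15)]/2 = 16.9 m/s
Supergeostrophic (V > V_g = 15 m/s), as expected around a high.

16.9 m s⁻¹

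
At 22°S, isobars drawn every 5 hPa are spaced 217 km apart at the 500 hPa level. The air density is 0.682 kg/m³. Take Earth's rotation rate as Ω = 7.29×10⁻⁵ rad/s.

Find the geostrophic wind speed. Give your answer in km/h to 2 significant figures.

220 km/h

Coriolis parameter at 22°S:
f = 2Ω sin φ = 2 × 7.29×10⁻⁵ × sin 22° = 5.46×10⁻⁵ s⁻¹
Pressure gradient: |∂P/∂n| = 500 Pa / 217000 m = 2.30×10⁻³ Pa/m
Geostrophic balance (pressure-gradient force = Coriolis force):
V_g = (1/(fρ)) |∂P/∂n| = 2.30×10⁻³ / (5.46×10⁻⁵ × 0.682) = 61.9 m/s
Converting: 61.9 m/s × 3.6 = 220 km/h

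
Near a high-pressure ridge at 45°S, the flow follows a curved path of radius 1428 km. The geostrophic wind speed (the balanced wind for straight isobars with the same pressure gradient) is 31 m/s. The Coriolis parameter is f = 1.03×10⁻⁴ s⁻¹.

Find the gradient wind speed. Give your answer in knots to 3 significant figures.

Around a high, pressure-gradient force acts outward with centrifugal, so Coriolis balances both:
fV = (1/ρ)|∂P/∂n| + V²/R  →  V² − fR·V + fR·V_g = 0
With fR = 1.03×10⁻⁴ × 1428×10³ m = 147 m/s:
V = [fR − √((fR)² − 4 fR V_g)]/2 = [147 − √(147² − 4×147×31)]/2 = 44.4 m/s
Supergeostrophic (V > V_g = 31 m/s), as expected around a high.
Converting: 44.4 m/s × 1.944 = 86.3 knots

86.3 knots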